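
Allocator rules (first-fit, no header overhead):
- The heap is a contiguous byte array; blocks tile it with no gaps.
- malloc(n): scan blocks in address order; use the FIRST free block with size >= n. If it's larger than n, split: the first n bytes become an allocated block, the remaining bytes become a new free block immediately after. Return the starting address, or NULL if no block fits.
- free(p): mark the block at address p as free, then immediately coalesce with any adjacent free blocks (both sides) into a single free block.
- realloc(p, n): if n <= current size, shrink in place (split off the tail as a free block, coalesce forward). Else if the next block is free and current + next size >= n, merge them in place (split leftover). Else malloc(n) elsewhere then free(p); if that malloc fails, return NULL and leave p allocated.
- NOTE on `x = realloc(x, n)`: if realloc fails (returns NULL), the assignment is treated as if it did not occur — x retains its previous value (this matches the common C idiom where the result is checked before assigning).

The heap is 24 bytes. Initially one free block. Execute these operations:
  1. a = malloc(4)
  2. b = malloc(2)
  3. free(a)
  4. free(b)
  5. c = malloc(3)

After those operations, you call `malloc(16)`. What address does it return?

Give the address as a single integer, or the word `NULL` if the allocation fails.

Op 1: a = malloc(4) -> a = 0; heap: [0-3 ALLOC][4-23 FREE]
Op 2: b = malloc(2) -> b = 4; heap: [0-3 ALLOC][4-5 ALLOC][6-23 FREE]
Op 3: free(a) -> (freed a); heap: [0-3 FREE][4-5 ALLOC][6-23 FREE]
Op 4: free(b) -> (freed b); heap: [0-23 FREE]
Op 5: c = malloc(3) -> c = 0; heap: [0-2 ALLOC][3-23 FREE]
malloc(16): first-fit scan over [0-2 ALLOC][3-23 FREE] -> 3

Answer: 3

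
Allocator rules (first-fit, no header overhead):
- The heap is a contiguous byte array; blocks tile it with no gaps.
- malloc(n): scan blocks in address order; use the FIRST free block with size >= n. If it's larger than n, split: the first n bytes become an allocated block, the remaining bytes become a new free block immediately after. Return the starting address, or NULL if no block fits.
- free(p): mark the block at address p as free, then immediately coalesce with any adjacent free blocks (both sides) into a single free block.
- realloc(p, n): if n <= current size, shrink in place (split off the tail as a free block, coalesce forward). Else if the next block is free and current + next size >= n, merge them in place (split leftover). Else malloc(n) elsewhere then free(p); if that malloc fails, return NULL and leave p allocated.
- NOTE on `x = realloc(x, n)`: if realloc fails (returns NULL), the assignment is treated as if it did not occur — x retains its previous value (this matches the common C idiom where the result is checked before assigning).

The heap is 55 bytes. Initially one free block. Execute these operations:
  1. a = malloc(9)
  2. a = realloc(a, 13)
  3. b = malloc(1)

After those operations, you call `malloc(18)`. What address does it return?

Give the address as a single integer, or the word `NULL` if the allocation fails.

Op 1: a = malloc(9) -> a = 0; heap: [0-8 ALLOC][9-54 FREE]
Op 2: a = realloc(a, 13) -> a = 0; heap: [0-12 ALLOC][13-54 FREE]
Op 3: b = malloc(1) -> b = 13; heap: [0-12 ALLOC][13-13 ALLOC][14-54 FREE]
malloc(18): first-fit scan over [0-12 ALLOC][13-13 ALLOC][14-54 FREE] -> 14

Answer: 14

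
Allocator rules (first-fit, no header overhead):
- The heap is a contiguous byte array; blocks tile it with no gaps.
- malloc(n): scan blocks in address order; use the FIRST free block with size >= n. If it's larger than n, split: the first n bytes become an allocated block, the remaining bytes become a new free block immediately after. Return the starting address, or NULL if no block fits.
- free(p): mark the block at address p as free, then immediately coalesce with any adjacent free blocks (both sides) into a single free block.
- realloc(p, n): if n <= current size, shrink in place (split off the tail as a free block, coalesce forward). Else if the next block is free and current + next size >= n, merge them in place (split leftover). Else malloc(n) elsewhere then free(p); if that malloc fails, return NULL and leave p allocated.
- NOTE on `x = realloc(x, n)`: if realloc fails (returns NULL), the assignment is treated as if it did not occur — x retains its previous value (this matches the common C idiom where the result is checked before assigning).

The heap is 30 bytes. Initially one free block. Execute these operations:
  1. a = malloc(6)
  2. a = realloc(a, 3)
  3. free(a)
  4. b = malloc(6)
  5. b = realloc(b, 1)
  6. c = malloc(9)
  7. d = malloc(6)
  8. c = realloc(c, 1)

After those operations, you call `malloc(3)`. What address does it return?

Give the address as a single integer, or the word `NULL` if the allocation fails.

Answer: 2

Derivation:
Op 1: a = malloc(6) -> a = 0; heap: [0-5 ALLOC][6-29 FREE]
Op 2: a = realloc(a, 3) -> a = 0; heap: [0-2 ALLOC][3-29 FREE]
Op 3: free(a) -> (freed a); heap: [0-29 FREE]
Op 4: b = malloc(6) -> b = 0; heap: [0-5 ALLOC][6-29 FREE]
Op 5: b = realloc(b, 1) -> b = 0; heap: [0-0 ALLOC][1-29 FREE]
Op 6: c = malloc(9) -> c = 1; heap: [0-0 ALLOC][1-9 ALLOC][10-29 FREE]
Op 7: d = malloc(6) -> d = 10; heap: [0-0 ALLOC][1-9 ALLOC][10-15 ALLOC][16-29 FREE]
Op 8: c = realloc(c, 1) -> c = 1; heap: [0-0 ALLOC][1-1 ALLOC][2-9 FREE][10-15 ALLOC][16-29 FREE]
malloc(3): first-fit scan over [0-0 ALLOC][1-1 ALLOC][2-9 FREE][10-15 ALLOC][16-29 FREE] -> 2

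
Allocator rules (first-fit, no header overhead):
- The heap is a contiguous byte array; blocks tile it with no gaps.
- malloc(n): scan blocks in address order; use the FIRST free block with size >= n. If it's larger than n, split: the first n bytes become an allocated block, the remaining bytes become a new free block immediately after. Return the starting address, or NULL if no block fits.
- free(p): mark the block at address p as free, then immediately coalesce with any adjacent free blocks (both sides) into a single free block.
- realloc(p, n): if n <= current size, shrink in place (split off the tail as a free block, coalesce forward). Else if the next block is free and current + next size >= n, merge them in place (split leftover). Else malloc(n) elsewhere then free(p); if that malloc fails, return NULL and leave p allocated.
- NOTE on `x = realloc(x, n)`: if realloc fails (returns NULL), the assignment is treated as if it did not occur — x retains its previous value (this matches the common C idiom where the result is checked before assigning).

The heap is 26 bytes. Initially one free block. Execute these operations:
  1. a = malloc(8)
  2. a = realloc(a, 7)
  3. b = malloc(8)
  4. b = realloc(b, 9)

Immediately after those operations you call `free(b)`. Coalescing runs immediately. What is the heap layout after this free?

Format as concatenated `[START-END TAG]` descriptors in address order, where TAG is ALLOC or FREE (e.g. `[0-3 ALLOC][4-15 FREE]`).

Answer: [0-6 ALLOC][7-25 FREE]

Derivation:
Op 1: a = malloc(8) -> a = 0; heap: [0-7 ALLOC][8-25 FREE]
Op 2: a = realloc(a, 7) -> a = 0; heap: [0-6 ALLOC][7-25 FREE]
Op 3: b = malloc(8) -> b = 7; heap: [0-6 ALLOC][7-14 ALLOC][15-25 FREE]
Op 4: b = realloc(b, 9) -> b = 7; heap: [0-6 ALLOC][7-15 ALLOC][16-25 FREE]
free(b): b = 7 -> block [7-15 ALLOC]; mark free, coalesce with adjacent free neighbors -> [0-6 ALLOC][7-25 FREE]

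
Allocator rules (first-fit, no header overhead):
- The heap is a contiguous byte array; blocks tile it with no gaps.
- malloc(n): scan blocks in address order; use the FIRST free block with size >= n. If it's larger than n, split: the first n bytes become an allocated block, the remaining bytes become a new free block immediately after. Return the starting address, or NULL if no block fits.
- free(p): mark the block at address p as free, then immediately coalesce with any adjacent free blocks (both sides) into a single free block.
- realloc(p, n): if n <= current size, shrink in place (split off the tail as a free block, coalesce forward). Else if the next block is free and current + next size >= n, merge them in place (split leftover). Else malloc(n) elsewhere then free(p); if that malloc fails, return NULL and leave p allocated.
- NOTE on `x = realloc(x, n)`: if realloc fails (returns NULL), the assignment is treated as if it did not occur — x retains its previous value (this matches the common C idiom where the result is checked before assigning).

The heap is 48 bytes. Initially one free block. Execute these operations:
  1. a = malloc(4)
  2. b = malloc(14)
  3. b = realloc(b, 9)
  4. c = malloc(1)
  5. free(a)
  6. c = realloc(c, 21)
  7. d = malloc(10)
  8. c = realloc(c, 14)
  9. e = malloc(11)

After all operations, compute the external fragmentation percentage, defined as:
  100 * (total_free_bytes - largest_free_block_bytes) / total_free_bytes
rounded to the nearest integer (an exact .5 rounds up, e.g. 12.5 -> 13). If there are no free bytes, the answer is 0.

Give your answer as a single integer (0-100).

Op 1: a = malloc(4) -> a = 0; heap: [0-3 ALLOC][4-47 FREE]
Op 2: b = malloc(14) -> b = 4; heap: [0-3 ALLOC][4-17 ALLOC][18-47 FREE]
Op 3: b = realloc(b, 9) -> b = 4; heap: [0-3 ALLOC][4-12 ALLOC][13-47 FREE]
Op 4: c = malloc(1) -> c = 13; heap: [0-3 ALLOC][4-12 ALLOC][13-13 ALLOC][14-47 FREE]
Op 5: free(a) -> (freed a); heap: [0-3 FREE][4-12 ALLOC][13-13 ALLOC][14-47 FREE]
Op 6: c = realloc(c, 21) -> c = 13; heap: [0-3 FREE][4-12 ALLOC][13-33 ALLOC][34-47 FREE]
Op 7: d = malloc(10) -> d = 34; heap: [0-3 FREE][4-12 ALLOC][13-33 ALLOC][34-43 ALLOC][44-47 FREE]
Op 8: c = realloc(c, 14) -> c = 13; heap: [0-3 FREE][4-12 ALLOC][13-26 ALLOC][27-33 FREE][34-43 ALLOC][44-47 FREE]
Op 9: e = malloc(11) -> e = NULL; heap: [0-3 FREE][4-12 ALLOC][13-26 ALLOC][27-33 FREE][34-43 ALLOC][44-47 FREE]
Free blocks: [4 7 4] total_free=15 largest=7 -> 100*(15-7)/15 = 800/15 ≈ 53.333 -> rounds to 53

Answer: 53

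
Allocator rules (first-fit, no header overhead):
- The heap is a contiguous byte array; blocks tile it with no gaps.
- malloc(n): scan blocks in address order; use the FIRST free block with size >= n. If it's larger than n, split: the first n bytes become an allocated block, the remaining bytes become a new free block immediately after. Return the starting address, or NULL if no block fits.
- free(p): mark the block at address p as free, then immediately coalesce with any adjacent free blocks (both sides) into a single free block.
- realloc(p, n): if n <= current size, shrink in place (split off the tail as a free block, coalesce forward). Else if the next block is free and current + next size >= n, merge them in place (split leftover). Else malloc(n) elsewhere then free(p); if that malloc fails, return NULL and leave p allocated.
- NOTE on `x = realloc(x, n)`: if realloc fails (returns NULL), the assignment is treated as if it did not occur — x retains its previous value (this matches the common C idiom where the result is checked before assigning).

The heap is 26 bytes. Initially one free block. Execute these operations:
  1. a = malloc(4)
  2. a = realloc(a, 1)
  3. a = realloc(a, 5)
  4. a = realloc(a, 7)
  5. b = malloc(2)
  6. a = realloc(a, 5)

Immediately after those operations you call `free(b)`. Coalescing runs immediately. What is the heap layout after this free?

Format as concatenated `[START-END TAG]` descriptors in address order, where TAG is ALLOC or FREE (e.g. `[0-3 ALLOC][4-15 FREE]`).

Answer: [0-4 ALLOC][5-25 FREE]

Derivation:
Op 1: a = malloc(4) -> a = 0; heap: [0-3 ALLOC][4-25 FREE]
Op 2: a = realloc(a, 1) -> a = 0; heap: [0-0 ALLOC][1-25 FREE]
Op 3: a = realloc(a, 5) -> a = 0; heap: [0-4 ALLOC][5-25 FREE]
Op 4: a = realloc(a, 7) -> a = 0; heap: [0-6 ALLOC][7-25 FREE]
Op 5: b = malloc(2) -> b = 7; heap: [0-6 ALLOC][7-8 ALLOC][9-25 FREE]
Op 6: a = realloc(a, 5) -> a = 0; heap: [0-4 ALLOC][5-6 FREE][7-8 ALLOC][9-25 FREE]
free(b): b = 7 -> block [7-8 ALLOC]; mark free, coalesce with adjacent free neighbors -> [0-4 ALLOC][5-25 FREE]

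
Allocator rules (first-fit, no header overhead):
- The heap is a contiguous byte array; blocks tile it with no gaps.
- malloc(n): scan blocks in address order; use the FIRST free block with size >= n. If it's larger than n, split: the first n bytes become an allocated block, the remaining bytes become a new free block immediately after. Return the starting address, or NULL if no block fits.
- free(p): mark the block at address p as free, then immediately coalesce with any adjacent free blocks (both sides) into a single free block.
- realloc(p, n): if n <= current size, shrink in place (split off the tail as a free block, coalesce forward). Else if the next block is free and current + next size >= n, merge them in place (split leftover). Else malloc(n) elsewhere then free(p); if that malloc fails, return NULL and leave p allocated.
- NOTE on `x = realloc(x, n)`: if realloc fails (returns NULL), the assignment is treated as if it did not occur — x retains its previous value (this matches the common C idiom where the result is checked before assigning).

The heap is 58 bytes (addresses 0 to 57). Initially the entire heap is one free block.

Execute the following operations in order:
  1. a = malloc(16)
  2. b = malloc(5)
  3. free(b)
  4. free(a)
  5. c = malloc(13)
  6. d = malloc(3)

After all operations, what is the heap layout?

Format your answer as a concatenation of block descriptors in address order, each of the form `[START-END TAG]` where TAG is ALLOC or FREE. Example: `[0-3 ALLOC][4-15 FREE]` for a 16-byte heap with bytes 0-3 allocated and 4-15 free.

Op 1: a = malloc(16) -> a = 0; heap: [0-15 ALLOC][16-57 FREE]
Op 2: b = malloc(5) -> b = 16; heap: [0-15 ALLOC][16-20 ALLOC][21-57 FREE]
Op 3: free(b) -> (freed b); heap: [0-15 ALLOC][16-57 FREE]
Op 4: free(a) -> (freed a); heap: [0-57 FREE]
Op 5: c = malloc(13) -> c = 0; heap: [0-12 ALLOC][13-57 FREE]
Op 6: d = malloc(3) -> d = 13; heap: [0-12 ALLOC][13-15 ALLOC][16-57 FREE]

Answer: [0-12 ALLOC][13-15 ALLOC][16-57 FREE]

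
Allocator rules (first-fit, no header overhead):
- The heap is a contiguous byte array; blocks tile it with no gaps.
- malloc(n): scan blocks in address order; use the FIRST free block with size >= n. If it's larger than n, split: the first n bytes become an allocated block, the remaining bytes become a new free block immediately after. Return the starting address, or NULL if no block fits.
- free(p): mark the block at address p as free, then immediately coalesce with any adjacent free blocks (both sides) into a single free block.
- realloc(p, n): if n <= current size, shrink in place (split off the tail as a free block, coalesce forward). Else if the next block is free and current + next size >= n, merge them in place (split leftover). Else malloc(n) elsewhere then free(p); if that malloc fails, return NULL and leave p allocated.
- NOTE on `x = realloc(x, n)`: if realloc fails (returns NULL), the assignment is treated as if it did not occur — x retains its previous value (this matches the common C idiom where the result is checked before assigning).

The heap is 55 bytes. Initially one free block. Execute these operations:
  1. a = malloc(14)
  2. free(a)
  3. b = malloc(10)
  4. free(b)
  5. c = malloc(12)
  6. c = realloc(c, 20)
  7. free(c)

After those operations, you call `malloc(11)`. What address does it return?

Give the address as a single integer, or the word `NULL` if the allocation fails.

Answer: 0

Derivation:
Op 1: a = malloc(14) -> a = 0; heap: [0-13 ALLOC][14-54 FREE]
Op 2: free(a) -> (freed a); heap: [0-54 FREE]
Op 3: b = malloc(10) -> b = 0; heap: [0-9 ALLOC][10-54 FREE]
Op 4: free(b) -> (freed b); heap: [0-54 FREE]
Op 5: c = malloc(12) -> c = 0; heap: [0-11 ALLOC][12-54 FREE]
Op 6: c = realloc(c, 20) -> c = 0; heap: [0-19 ALLOC][20-54 FREE]
Op 7: free(c) -> (freed c); heap: [0-54 FREE]
malloc(11): first-fit scan over [0-54 FREE] -> 0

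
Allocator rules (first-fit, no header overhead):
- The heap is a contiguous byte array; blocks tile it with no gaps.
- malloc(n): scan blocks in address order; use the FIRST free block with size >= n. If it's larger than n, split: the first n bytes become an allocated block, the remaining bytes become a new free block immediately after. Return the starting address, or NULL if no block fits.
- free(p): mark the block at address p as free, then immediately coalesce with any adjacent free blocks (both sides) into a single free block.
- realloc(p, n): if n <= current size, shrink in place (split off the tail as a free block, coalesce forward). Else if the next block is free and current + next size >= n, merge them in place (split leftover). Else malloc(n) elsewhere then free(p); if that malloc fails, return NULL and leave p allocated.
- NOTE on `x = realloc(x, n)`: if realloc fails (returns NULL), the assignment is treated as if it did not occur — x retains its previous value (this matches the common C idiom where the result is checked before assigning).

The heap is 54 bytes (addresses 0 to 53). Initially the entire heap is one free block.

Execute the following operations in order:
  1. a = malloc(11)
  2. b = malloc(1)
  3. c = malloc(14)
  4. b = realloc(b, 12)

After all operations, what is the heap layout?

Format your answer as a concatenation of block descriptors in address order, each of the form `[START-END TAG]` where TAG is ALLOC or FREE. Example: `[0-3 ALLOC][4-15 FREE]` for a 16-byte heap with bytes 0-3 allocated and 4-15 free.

Op 1: a = malloc(11) -> a = 0; heap: [0-10 ALLOC][11-53 FREE]
Op 2: b = malloc(1) -> b = 11; heap: [0-10 ALLOC][11-11 ALLOC][12-53 FREE]
Op 3: c = malloc(14) -> c = 12; heap: [0-10 ALLOC][11-11 ALLOC][12-25 ALLOC][26-53 FREE]
Op 4: b = realloc(b, 12) -> b = 26; heap: [0-10 ALLOC][11-11 FREE][12-25 ALLOC][26-37 ALLOC][38-53 FREE]

Answer: [0-10 ALLOC][11-11 FREE][12-25 ALLOC][26-37 ALLOC][38-53 FREE]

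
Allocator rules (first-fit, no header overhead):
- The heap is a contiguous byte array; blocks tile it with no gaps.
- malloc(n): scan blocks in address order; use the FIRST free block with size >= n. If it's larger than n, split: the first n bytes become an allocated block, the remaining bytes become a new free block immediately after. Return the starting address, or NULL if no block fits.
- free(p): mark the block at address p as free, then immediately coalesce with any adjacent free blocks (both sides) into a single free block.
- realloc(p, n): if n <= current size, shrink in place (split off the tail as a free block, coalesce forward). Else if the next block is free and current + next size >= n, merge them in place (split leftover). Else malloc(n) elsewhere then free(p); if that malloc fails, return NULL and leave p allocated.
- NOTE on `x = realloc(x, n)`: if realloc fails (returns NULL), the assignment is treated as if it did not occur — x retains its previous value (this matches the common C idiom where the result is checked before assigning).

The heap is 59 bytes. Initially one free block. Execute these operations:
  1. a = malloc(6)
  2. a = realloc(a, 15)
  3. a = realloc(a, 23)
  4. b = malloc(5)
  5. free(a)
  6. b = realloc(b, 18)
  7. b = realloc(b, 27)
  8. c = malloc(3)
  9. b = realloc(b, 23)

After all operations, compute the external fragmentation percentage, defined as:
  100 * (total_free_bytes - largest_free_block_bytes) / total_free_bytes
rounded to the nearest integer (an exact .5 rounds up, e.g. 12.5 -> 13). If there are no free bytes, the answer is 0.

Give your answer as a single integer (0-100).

Answer: 39

Derivation:
Op 1: a = malloc(6) -> a = 0; heap: [0-5 ALLOC][6-58 FREE]
Op 2: a = realloc(a, 15) -> a = 0; heap: [0-14 ALLOC][15-58 FREE]
Op 3: a = realloc(a, 23) -> a = 0; heap: [0-22 ALLOC][23-58 FREE]
Op 4: b = malloc(5) -> b = 23; heap: [0-22 ALLOC][23-27 ALLOC][28-58 FREE]
Op 5: free(a) -> (freed a); heap: [0-22 FREE][23-27 ALLOC][28-58 FREE]
Op 6: b = realloc(b, 18) -> b = 23; heap: [0-22 FREE][23-40 ALLOC][41-58 FREE]
Op 7: b = realloc(b, 27) -> b = 23; heap: [0-22 FREE][23-49 ALLOC][50-58 FREE]
Op 8: c = malloc(3) -> c = 0; heap: [0-2 ALLOC][3-22 FREE][23-49 ALLOC][50-58 FREE]
Op 9: b = realloc(b, 23) -> b = 23; heap: [0-2 ALLOC][3-22 FREE][23-45 ALLOC][46-58 FREE]
Free blocks: [20 13] total_free=33 largest=20 -> 100*(33-20)/33 = 1300/33 ≈ 39.394 -> rounds to 39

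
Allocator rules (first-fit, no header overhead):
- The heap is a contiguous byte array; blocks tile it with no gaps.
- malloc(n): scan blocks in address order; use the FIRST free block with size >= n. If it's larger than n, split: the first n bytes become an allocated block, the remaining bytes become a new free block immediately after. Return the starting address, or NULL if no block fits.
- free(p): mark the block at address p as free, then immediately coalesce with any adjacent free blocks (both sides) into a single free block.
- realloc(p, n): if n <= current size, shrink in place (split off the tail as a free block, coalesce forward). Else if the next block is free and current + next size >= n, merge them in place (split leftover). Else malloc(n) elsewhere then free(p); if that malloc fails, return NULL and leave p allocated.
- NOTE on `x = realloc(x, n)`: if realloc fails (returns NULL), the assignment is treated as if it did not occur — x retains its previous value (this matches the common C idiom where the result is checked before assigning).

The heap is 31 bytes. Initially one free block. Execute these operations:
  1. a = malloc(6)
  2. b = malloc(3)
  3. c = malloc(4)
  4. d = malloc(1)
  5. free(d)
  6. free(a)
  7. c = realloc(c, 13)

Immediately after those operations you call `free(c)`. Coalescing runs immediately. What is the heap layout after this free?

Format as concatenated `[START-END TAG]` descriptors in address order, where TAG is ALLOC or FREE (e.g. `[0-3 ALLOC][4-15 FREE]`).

Answer: [0-5 FREE][6-8 ALLOC][9-30 FREE]

Derivation:
Op 1: a = malloc(6) -> a = 0; heap: [0-5 ALLOC][6-30 FREE]
Op 2: b = malloc(3) -> b = 6; heap: [0-5 ALLOC][6-8 ALLOC][9-30 FREE]
Op 3: c = malloc(4) -> c = 9; heap: [0-5 ALLOC][6-8 ALLOC][9-12 ALLOC][13-30 FREE]
Op 4: d = malloc(1) -> d = 13; heap: [0-5 ALLOC][6-8 ALLOC][9-12 ALLOC][13-13 ALLOC][14-30 FREE]
Op 5: free(d) -> (freed d); heap: [0-5 ALLOC][6-8 ALLOC][9-12 ALLOC][13-30 FREE]
Op 6: free(a) -> (freed a); heap: [0-5 FREE][6-8 ALLOC][9-12 ALLOC][13-30 FREE]
Op 7: c = realloc(c, 13) -> c = 9; heap: [0-5 FREE][6-8 ALLOC][9-21 ALLOC][22-30 FREE]
free(c): c = 9 -> block [9-21 ALLOC]; mark free, coalesce with adjacent free neighbors -> [0-5 FREE][6-8 ALLOC][9-30 FREE]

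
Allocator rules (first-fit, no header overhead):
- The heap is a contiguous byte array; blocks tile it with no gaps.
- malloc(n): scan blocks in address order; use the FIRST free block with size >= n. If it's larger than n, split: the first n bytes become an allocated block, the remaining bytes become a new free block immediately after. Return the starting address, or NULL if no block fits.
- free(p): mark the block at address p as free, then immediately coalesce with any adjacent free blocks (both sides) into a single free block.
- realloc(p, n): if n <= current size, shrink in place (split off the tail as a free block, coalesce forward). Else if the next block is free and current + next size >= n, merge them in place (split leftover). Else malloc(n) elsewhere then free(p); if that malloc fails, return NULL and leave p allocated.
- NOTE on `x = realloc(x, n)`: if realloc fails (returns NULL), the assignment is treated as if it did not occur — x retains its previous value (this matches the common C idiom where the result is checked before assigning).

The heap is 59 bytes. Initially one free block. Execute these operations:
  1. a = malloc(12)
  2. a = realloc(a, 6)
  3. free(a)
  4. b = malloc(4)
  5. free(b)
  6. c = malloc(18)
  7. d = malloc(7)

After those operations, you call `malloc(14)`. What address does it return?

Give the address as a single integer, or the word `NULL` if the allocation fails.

Answer: 25

Derivation:
Op 1: a = malloc(12) -> a = 0; heap: [0-11 ALLOC][12-58 FREE]
Op 2: a = realloc(a, 6) -> a = 0; heap: [0-5 ALLOC][6-58 FREE]
Op 3: free(a) -> (freed a); heap: [0-58 FREE]
Op 4: b = malloc(4) -> b = 0; heap: [0-3 ALLOC][4-58 FREE]
Op 5: free(b) -> (freed b); heap: [0-58 FREE]
Op 6: c = malloc(18) -> c = 0; heap: [0-17 ALLOC][18-58 FREE]
Op 7: d = malloc(7) -> d = 18; heap: [0-17 ALLOC][18-24 ALLOC][25-58 FREE]
malloc(14): first-fit scan over [0-17 ALLOC][18-24 ALLOC][25-58 FREE] -> 25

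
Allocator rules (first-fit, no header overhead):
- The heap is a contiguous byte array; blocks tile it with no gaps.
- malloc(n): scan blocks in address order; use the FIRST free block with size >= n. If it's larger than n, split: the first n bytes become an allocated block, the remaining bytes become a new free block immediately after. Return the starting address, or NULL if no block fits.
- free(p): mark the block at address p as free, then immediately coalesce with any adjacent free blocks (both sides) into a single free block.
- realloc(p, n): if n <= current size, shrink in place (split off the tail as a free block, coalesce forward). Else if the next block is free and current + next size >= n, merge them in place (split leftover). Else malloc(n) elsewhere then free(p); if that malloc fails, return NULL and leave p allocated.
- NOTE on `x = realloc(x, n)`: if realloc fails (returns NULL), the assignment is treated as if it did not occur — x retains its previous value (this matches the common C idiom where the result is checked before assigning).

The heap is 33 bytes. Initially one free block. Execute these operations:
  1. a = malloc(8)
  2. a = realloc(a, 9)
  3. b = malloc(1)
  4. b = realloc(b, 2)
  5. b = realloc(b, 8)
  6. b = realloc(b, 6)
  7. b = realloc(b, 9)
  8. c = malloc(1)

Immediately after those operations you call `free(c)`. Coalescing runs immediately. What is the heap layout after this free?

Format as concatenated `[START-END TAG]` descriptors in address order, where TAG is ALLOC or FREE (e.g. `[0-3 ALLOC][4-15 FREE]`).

Answer: [0-8 ALLOC][9-17 ALLOC][18-32 FREE]

Derivation:
Op 1: a = malloc(8) -> a = 0; heap: [0-7 ALLOC][8-32 FREE]
Op 2: a = realloc(a, 9) -> a = 0; heap: [0-8 ALLOC][9-32 FREE]
Op 3: b = malloc(1) -> b = 9; heap: [0-8 ALLOC][9-9 ALLOC][10-32 FREE]
Op 4: b = realloc(b, 2) -> b = 9; heap: [0-8 ALLOC][9-10 ALLOC][11-32 FREE]
Op 5: b = realloc(b, 8) -> b = 9; heap: [0-8 ALLOC][9-16 ALLOC][17-32 FREE]
Op 6: b = realloc(b, 6) -> b = 9; heap: [0-8 ALLOC][9-14 ALLOC][15-32 FREE]
Op 7: b = realloc(b, 9) -> b = 9; heap: [0-8 ALLOC][9-17 ALLOC][18-32 FREE]
Op 8: c = malloc(1) -> c = 18; heap: [0-8 ALLOC][9-17 ALLOC][18-18 ALLOC][19-32 FREE]
free(c): c = 18 -> block [18-18 ALLOC]; mark free, coalesce with adjacent free neighbors -> [0-8 ALLOC][9-17 ALLOC][18-32 FREE]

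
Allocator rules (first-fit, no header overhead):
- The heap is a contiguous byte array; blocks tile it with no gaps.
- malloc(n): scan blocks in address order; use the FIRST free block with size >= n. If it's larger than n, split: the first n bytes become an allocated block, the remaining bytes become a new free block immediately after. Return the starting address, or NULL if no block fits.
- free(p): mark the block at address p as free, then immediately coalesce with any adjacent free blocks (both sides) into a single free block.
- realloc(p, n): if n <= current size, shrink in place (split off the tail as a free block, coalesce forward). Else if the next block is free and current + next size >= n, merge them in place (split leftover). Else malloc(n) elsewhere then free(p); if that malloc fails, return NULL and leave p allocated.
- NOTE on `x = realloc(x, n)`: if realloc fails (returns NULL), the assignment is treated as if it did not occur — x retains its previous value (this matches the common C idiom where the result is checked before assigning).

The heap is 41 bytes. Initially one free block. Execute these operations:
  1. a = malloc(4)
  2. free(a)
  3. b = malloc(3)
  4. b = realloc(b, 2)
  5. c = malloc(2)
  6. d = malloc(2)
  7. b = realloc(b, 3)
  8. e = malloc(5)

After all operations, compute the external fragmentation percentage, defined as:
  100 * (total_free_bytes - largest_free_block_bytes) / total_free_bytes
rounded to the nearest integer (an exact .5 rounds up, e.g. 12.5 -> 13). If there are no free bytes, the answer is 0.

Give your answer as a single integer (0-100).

Op 1: a = malloc(4) -> a = 0; heap: [0-3 ALLOC][4-40 FREE]
Op 2: free(a) -> (freed a); heap: [0-40 FREE]
Op 3: b = malloc(3) -> b = 0; heap: [0-2 ALLOC][3-40 FREE]
Op 4: b = realloc(b, 2) -> b = 0; heap: [0-1 ALLOC][2-40 FREE]
Op 5: c = malloc(2) -> c = 2; heap: [0-1 ALLOC][2-3 ALLOC][4-40 FREE]
Op 6: d = malloc(2) -> d = 4; heap: [0-1 ALLOC][2-3 ALLOC][4-5 ALLOC][6-40 FREE]
Op 7: b = realloc(b, 3) -> b = 6; heap: [0-1 FREE][2-3 ALLOC][4-5 ALLOC][6-8 ALLOC][9-40 FREE]
Op 8: e = malloc(5) -> e = 9; heap: [0-1 FREE][2-3 ALLOC][4-5 ALLOC][6-8 ALLOC][9-13 ALLOC][14-40 FREE]
Free blocks: [2 27] total_free=29 largest=27 -> 100*(29-27)/29 = 200/29 ≈ 6.897 -> rounds to 7

Answer: 7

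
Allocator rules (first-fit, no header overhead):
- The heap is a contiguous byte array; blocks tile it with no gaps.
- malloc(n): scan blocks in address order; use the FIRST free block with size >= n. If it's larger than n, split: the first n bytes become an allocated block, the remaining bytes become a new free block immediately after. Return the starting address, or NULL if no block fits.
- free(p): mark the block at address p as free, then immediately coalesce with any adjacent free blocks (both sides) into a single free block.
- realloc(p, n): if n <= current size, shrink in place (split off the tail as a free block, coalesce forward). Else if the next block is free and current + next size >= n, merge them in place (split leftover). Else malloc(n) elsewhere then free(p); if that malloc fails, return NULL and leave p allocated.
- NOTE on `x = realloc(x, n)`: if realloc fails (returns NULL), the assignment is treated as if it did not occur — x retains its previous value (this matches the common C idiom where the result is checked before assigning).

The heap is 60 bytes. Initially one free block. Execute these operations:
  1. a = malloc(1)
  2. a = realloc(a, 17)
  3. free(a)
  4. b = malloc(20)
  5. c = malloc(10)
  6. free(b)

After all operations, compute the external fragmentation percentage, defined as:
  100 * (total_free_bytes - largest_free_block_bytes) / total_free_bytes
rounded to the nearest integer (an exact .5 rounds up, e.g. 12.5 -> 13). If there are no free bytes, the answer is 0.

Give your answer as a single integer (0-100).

Op 1: a = malloc(1) -> a = 0; heap: [0-0 ALLOC][1-59 FREE]
Op 2: a = realloc(a, 17) -> a = 0; heap: [0-16 ALLOC][17-59 FREE]
Op 3: free(a) -> (freed a); heap: [0-59 FREE]
Op 4: b = malloc(20) -> b = 0; heap: [0-19 ALLOC][20-59 FREE]
Op 5: c = malloc(10) -> c = 20; heap: [0-19 ALLOC][20-29 ALLOC][30-59 FREE]
Op 6: free(b) -> (freed b); heap: [0-19 FREE][20-29 ALLOC][30-59 FREE]
Free blocks: [20 30] total_free=50 largest=30 -> 100*(50-30)/50 = 2000/50 = 40

Answer: 40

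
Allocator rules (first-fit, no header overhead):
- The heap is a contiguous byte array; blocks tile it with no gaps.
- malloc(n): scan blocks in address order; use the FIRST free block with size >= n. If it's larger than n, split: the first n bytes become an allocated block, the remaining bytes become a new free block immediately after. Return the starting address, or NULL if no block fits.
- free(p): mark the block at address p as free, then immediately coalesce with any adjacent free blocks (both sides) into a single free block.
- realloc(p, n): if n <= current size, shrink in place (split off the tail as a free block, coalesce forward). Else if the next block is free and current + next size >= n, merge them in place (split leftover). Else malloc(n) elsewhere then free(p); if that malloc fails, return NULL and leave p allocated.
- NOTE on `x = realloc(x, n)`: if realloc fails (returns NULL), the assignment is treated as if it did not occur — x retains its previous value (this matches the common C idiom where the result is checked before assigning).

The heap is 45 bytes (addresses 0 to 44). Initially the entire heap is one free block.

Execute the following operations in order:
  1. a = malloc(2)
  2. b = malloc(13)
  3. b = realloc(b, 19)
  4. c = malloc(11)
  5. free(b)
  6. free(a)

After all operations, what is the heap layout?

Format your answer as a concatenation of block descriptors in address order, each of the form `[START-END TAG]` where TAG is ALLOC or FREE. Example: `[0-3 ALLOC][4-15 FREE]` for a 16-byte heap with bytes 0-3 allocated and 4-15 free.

Answer: [0-20 FREE][21-31 ALLOC][32-44 FREE]

Derivation:
Op 1: a = malloc(2) -> a = 0; heap: [0-1 ALLOC][2-44 FREE]
Op 2: b = malloc(13) -> b = 2; heap: [0-1 ALLOC][2-14 ALLOC][15-44 FREE]
Op 3: b = realloc(b, 19) -> b = 2; heap: [0-1 ALLOC][2-20 ALLOC][21-44 FREE]
Op 4: c = malloc(11) -> c = 21; heap: [0-1 ALLOC][2-20 ALLOC][21-31 ALLOC][32-44 FREE]
Op 5: free(b) -> (freed b); heap: [0-1 ALLOC][2-20 FREE][21-31 ALLOC][32-44 FREE]
Op 6: free(a) -> (freed a); heap: [0-20 FREE][21-31 ALLOC][32-44 FREE]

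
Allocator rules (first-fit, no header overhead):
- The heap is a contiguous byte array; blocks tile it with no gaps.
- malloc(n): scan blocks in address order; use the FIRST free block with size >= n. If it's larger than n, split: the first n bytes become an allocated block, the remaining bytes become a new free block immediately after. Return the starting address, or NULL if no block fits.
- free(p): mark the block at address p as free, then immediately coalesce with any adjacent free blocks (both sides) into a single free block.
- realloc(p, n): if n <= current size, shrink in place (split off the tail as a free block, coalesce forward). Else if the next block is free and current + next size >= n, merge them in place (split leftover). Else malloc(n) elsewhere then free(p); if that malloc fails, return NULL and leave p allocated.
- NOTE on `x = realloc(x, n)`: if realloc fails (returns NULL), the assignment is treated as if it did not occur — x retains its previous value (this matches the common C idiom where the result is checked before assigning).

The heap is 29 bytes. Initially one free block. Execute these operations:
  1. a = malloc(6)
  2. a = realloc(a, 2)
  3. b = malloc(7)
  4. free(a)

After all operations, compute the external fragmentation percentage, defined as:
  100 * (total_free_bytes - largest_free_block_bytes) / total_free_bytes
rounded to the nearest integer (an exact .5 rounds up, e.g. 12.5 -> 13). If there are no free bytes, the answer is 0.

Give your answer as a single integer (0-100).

Answer: 9

Derivation:
Op 1: a = malloc(6) -> a = 0; heap: [0-5 ALLOC][6-28 FREE]
Op 2: a = realloc(a, 2) -> a = 0; heap: [0-1 ALLOC][2-28 FREE]
Op 3: b = malloc(7) -> b = 2; heap: [0-1 ALLOC][2-8 ALLOC][9-28 FREE]
Op 4: free(a) -> (freed a); heap: [0-1 FREE][2-8 ALLOC][9-28 FREE]
Free blocks: [2 20] total_free=22 largest=20 -> 100*(22-20)/22 = 200/22 ≈ 9.091 -> rounds to 9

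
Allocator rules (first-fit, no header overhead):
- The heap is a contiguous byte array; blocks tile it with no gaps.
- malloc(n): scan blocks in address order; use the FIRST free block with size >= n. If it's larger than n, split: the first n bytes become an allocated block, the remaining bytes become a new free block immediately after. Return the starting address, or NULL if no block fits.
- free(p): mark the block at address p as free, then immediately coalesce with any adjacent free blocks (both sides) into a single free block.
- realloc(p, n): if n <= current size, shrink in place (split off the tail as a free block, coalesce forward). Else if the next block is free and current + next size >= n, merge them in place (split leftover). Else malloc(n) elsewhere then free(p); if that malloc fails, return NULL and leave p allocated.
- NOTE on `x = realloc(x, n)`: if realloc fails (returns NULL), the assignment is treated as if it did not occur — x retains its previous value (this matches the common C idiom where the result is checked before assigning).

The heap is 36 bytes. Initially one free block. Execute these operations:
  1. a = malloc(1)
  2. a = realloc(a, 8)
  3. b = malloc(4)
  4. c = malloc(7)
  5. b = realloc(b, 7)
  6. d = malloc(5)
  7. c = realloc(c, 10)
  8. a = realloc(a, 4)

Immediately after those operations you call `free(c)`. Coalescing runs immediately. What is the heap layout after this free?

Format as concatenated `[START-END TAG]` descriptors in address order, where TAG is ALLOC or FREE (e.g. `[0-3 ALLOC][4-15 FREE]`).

Op 1: a = malloc(1) -> a = 0; heap: [0-0 ALLOC][1-35 FREE]
Op 2: a = realloc(a, 8) -> a = 0; heap: [0-7 ALLOC][8-35 FREE]
Op 3: b = malloc(4) -> b = 8; heap: [0-7 ALLOC][8-11 ALLOC][12-35 FREE]
Op 4: c = malloc(7) -> c = 12; heap: [0-7 ALLOC][8-11 ALLOC][12-18 ALLOC][19-35 FREE]
Op 5: b = realloc(b, 7) -> b = 19; heap: [0-7 ALLOC][8-11 FREE][12-18 ALLOC][19-25 ALLOC][26-35 FREE]
Op 6: d = malloc(5) -> d = 26; heap: [0-7 ALLOC][8-11 FREE][12-18 ALLOC][19-25 ALLOC][26-30 ALLOC][31-35 FREE]
Op 7: c = realloc(c, 10) -> NULL (c unchanged); heap: [0-7 ALLOC][8-11 FREE][12-18 ALLOC][19-25 ALLOC][26-30 ALLOC][31-35 FREE]
Op 8: a = realloc(a, 4) -> a = 0; heap: [0-3 ALLOC][4-11 FREE][12-18 ALLOC][19-25 ALLOC][26-30 ALLOC][31-35 FREE]
free(c): c = 12 -> block [12-18 ALLOC]; mark free, coalesce with adjacent free neighbors -> [0-3 ALLOC][4-18 FREE][19-25 ALLOC][26-30 ALLOC][31-35 FREE]

Answer: [0-3 ALLOC][4-18 FREE][19-25 ALLOC][26-30 ALLOC][31-35 FREE]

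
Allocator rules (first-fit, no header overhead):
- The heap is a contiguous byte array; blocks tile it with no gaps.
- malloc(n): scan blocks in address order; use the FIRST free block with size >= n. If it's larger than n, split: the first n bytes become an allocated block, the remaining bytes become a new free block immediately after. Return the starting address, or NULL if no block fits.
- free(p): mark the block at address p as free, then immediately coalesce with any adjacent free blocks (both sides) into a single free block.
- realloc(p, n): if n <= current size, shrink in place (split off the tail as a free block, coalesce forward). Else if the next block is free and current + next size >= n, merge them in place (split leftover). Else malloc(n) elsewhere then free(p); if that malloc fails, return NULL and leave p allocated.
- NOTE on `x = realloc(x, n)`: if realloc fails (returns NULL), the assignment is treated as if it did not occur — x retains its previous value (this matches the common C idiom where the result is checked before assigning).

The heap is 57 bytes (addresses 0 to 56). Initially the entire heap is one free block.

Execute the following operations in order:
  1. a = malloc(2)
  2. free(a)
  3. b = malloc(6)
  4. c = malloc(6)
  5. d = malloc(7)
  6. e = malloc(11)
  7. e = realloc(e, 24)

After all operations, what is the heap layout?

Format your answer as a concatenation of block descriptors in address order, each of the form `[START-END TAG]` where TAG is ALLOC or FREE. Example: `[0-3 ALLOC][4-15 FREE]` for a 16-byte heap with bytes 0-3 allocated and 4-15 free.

Op 1: a = malloc(2) -> a = 0; heap: [0-1 ALLOC][2-56 FREE]
Op 2: free(a) -> (freed a); heap: [0-56 FREE]
Op 3: b = malloc(6) -> b = 0; heap: [0-5 ALLOC][6-56 FREE]
Op 4: c = malloc(6) -> c = 6; heap: [0-5 ALLOC][6-11 ALLOC][12-56 FREE]
Op 5: d = malloc(7) -> d = 12; heap: [0-5 ALLOC][6-11 ALLOC][12-18 ALLOC][19-56 FREE]
Op 6: e = malloc(11) -> e = 19; heap: [0-5 ALLOC][6-11 ALLOC][12-18 ALLOC][19-29 ALLOC][30-56 FREE]
Op 7: e = realloc(e, 24) -> e = 19; heap: [0-5 ALLOC][6-11 ALLOC][12-18 ALLOC][19-42 ALLOC][43-56 FREE]

Answer: [0-5 ALLOC][6-11 ALLOC][12-18 ALLOC][19-42 ALLOC][43-56 FREE]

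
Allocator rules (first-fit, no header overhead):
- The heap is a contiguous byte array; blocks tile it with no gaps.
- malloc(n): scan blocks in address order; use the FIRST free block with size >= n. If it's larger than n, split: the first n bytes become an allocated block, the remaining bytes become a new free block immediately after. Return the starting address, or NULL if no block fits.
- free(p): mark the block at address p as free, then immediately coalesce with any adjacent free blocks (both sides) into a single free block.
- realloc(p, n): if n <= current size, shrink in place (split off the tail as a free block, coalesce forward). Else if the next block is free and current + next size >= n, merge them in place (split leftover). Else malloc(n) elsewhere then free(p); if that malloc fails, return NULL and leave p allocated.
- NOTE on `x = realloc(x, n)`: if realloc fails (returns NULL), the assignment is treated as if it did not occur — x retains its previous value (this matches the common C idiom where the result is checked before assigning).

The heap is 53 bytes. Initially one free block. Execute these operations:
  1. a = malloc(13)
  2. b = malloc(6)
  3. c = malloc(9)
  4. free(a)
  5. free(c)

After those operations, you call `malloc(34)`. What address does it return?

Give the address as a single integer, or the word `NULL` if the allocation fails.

Op 1: a = malloc(13) -> a = 0; heap: [0-12 ALLOC][13-52 FREE]
Op 2: b = malloc(6) -> b = 13; heap: [0-12 ALLOC][13-18 ALLOC][19-52 FREE]
Op 3: c = malloc(9) -> c = 19; heap: [0-12 ALLOC][13-18 ALLOC][19-27 ALLOC][28-52 FREE]
Op 4: free(a) -> (freed a); heap: [0-12 FREE][13-18 ALLOC][19-27 ALLOC][28-52 FREE]
Op 5: free(c) -> (freed c); heap: [0-12 FREE][13-18 ALLOC][19-52 FREE]
malloc(34): first-fit scan over [0-12 FREE][13-18 ALLOC][19-52 FREE] -> 19

Answer: 19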